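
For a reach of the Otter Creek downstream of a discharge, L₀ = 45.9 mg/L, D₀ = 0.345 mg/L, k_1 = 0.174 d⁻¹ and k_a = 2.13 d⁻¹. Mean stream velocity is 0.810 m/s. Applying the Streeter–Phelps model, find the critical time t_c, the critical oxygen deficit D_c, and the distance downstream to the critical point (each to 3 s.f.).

t_c ≈ 1.24 d; D_c ≈ 3.02 mg/L; x_c ≈ 86.5 km

At the critical point dD/dt = 0, so k_1 L₀ e^(−k_1 t) = k_a D. Substituting D(t) from the Streeter–Phelps equation and solving for t gives
t_c = ln[(k_a/k_1)(1 − D₀(k_a−k_1)/(k_1 L₀))] / (k_a−k_1).
Here k_a−k_1 = 1.956 d⁻¹ and 1 − D₀(k_a−k_1)/(k_1 L₀) = 1 − 0.345×1.956/(0.174×45.9) = 0.9155, so
t_c = ln(12.24 × 0.9155) / 1.956 = 2.417 / 1.956 = 1.235 d.
L(t_c) = L₀ e^(−k_1 t_c) = 45.9 × 0.8066 = 37.02 mg/L, and at the critical point k_a D_c = k_1 L, so D_c = (0.174/2.13) × 37.02 = 3.024 mg/L.
x_c = v t_c = 0.810 m/s × 1.235 d × 86400 s/d = 86460 m ≈ 86.5 km.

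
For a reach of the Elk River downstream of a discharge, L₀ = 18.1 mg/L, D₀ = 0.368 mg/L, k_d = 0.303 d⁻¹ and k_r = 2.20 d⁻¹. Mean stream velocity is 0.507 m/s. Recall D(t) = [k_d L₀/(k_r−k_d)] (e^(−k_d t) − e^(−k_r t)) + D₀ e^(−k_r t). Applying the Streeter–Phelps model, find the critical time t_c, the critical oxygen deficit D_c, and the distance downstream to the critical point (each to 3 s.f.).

t_c = [1/(k_r−k_d)] ln[(k_r/k_d)(1 − D₀(k_r−k_d)/(k_d L₀))]
= [1/(2.20−0.303)] ln[(2.20/0.303)(1 − 0.368×1.897/(0.303×18.1))]
= (1/1.897) ln[7.261 × 0.8727] = 0.5271 × ln(6.337) = 0.5271 × 1.846 = 0.9733 d.
L(t_c) = L₀ e^(−k_d t_c) = 18.1 × 0.7446 = 13.48 mg/L, and at the critical point k_r D_c = k_d L, so D_c = (0.303/2.20) × 13.48 = 1.856 mg/L.
x_c = v t_c = 0.507 m/s × 0.9733 d × 86400 s/d = 42630 m ≈ 42.6 km.

t_c ≈ 0.973 d; D_c ≈ 1.86 mg/L; x_c ≈ 42.6 km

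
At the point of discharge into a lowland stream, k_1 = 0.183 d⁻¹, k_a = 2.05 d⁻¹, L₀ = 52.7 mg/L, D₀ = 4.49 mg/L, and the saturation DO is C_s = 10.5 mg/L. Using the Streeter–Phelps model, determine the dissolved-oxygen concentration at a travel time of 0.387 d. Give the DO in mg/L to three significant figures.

DO ≈ 5.99 mg/L

k_1 L₀/(k_a−k_1) = 0.183×52.7/(2.05−0.183) = 9.644/1.867 = 5.166 mg/L.
e^(−k_1 t) = e^(−0.183×0.3870) = 0.9316; e^(−k_a t) = e^(−2.05×0.3870) = 0.4523.
D = 5.166 × (0.9316 − 0.4523) + 4.49 × 0.4523 = 2.476 + 2.031 = 4.507 mg/L.
DO = C_s − D = 10.5 − 4.507 = 5.993 mg/L.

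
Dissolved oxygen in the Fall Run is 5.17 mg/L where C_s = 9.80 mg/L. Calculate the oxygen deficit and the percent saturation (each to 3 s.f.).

D ≈ 4.63 mg/L; 52.8 % saturation

D = C_s − C = 9.80 − 5.17 = 4.63 mg/L.
% saturation = 5.17/9.80 × 100 = 52.8 %.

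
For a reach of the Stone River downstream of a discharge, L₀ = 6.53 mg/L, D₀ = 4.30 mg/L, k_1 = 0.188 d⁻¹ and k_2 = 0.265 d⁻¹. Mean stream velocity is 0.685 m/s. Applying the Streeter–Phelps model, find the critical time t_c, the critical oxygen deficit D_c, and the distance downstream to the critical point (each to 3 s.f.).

t_c = [1/(k_2−k_1)] ln[(k_2/k_1)(1 − D₀(k_2−k_1)/(k_1 L₀))]
= [1/(0.265−0.188)] ln[(0.265/0.188)(1 − 4.30×0.07700/(0.188×6.53))]
= (1/0.07700) ln[1.410 × 0.7303] = 12.99 × ln(1.029) = 12.99 × 0.02898 = 0.3764 d.
D_c = (k_1/k_2) L₀ e^(−k_1 t_c) = (0.188/0.265) × 6.53 × e^(−0.188×0.3764) = 0.7094 × 6.53 × 0.9317 = 4.316 mg/L.
x_c = v t_c = 0.685 m/s × 0.3764 d × 86400 s/d = 22280 m ≈ 22.3 km.

t_c ≈ 0.376 d; D_c ≈ 4.32 mg/L; x_c ≈ 22.3 km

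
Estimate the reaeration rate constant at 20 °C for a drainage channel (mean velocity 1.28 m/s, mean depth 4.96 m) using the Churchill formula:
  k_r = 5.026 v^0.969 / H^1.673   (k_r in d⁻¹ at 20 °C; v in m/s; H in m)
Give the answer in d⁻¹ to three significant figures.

k_r = 5.026 × 1.28^0.969 / 4.96^1.673 = 5.026 × 1.270 / 14.57 = 0.4381 d⁻¹.

k_r ≈ 0.438 d⁻¹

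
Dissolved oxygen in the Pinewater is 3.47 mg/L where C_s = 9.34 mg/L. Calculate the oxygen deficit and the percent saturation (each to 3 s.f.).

D = C_s − C = 9.34 − 3.47 = 5.87 mg/L.
% saturation = 3.47/9.34 × 100 = 37.2 %.

D ≈ 5.87 mg/L; 37.2 % saturation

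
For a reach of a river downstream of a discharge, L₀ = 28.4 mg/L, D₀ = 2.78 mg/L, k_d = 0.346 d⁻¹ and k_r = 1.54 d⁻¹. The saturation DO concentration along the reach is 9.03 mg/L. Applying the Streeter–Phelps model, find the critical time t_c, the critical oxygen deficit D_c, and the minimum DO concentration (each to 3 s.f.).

At the critical point dD/dt = 0, so k_d L₀ e^(−k_d t) = k_r D. Substituting D(t) from the Streeter–Phelps equation and solving for t gives
t_c = ln[(k_r/k_d)(1 − D₀(k_r−k_d)/(k_d L₀))] / (k_r−k_d).
Here k_r−k_d = 1.194 d⁻¹ and 1 − D₀(k_r−k_d)/(k_d L₀) = 1 − 2.78×1.194/(0.346×28.4) = 0.6622, so
t_c = ln(4.451 × 0.6622) / 1.194 = 1.081 / 1.194 = 0.9053 d.
D_c = (k_d/k_r) L₀ e^(−k_d t_c) = (0.346/1.54) × 28.4 × e^(−0.346×0.9053) = 0.2247 × 28.4 × 0.7311 = 4.665 mg/L.
Minimum DO = C_s − D_c = 9.03 − 4.665 = 4.365 mg/L.

t_c ≈ 0.905 d; D_c ≈ 4.66 mg/L; min DO ≈ 4.37 mg/L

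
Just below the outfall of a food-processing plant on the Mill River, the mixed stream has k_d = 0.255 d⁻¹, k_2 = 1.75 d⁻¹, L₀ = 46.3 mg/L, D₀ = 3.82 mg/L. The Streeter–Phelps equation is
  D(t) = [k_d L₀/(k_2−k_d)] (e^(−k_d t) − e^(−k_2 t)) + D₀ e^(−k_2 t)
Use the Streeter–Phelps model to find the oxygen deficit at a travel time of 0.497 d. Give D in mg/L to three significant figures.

D ≈ 5.25 mg/L

k_d L₀/(k_2−k_d) = 0.255×46.3/(1.75−0.255) = 11.81/1.495 = 7.897 mg/L.
e^(−k_d t) = e^(−0.255×0.4970) = 0.8810; e^(−k_2 t) = e^(−1.75×0.4970) = 0.4191.
D = 7.897 × (0.8810 − 0.4191) + 3.82 × 0.4191 = 3.648 + 1.601 = 5.249 mg/L.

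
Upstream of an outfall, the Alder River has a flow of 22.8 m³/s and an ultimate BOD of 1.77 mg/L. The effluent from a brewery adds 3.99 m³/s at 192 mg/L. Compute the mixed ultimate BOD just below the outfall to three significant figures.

30.1 mg/L

Flow-weighted mixing: C = (Q_r C_r + Q_w C_w)/(Q_r + Q_w)
= (22.8×1.77 + 3.99×192)/(22.8 + 3.99) = 806.4/26.79 = 30.10 mg/L.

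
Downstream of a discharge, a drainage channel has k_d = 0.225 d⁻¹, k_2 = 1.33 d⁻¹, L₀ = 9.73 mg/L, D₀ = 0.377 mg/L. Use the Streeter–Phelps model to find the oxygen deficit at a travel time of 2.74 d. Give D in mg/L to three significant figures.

D ≈ 1.03 mg/L

k_d L₀/(k_2−k_d) = 0.225×9.73/(1.33−0.225) = 2.189/1.105 = 1.981 mg/L.
e^(−k_d t) = e^(−0.225×2.740) = 0.5398; e^(−k_2 t) = e^(−1.33×2.740) = 0.02614.
D = 1.981 × (0.5398 − 0.02614) + 0.377 × 0.02614 = 1.018 + 0.009856 = 1.028 mg/L.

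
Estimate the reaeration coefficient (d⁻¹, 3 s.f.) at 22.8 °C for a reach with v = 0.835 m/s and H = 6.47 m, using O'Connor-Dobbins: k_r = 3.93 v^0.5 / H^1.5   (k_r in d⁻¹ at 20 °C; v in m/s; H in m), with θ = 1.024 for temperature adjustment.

k_r ≈ 0.233 d⁻¹

k_r(20) = 3.93 × 0.835^0.5 / 6.47^1.5 = 3.93 × 0.9138 / 16.46 = 0.2182 d⁻¹.
k_r(22.8) = 0.2182 × 1.024^(22.8−20) = 0.2182 × 1.069 = 0.2332 d⁻¹.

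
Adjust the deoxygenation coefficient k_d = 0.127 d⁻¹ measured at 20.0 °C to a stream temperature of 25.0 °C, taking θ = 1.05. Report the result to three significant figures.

k_d(T₂) = k_d(T₁) · θ^(T₂−T₁) = 0.127 × 1.05^(25.0−20.0)
= 0.127 × 1.05^5.00 = 0.127 × 1.276 = 0.1621 d⁻¹.

k_d ≈ 0.162 d⁻¹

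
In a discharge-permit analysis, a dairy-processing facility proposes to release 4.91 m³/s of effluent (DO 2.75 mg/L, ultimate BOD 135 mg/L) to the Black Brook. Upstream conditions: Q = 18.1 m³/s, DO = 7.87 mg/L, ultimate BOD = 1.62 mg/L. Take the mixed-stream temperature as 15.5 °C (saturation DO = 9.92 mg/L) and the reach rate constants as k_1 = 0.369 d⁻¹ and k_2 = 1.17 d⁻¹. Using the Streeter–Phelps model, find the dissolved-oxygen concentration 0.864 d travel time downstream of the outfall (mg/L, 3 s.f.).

DO ≈ 3.74 mg/L

Mixed DO = (18.1×7.87 + 4.91×2.75)/(18.1+4.91) = 155.9/23.01 = 6.777 mg/L.
Mixed L₀ = (18.1×1.62 + 4.91×135)/(23.01) = 692.2/23.01 = 30.08 mg/L.
Initial deficit D₀ = C_s − DO₀ = 9.92 − 6.777 = 3.143 mg/L.
D(0.864) = [0.369×30.08/(1.17−0.369)](e^(−0.369×0.864) − e^(−1.17×0.864)) + 3.143 e^(−1.17×0.864)
= 13.86 × (0.7270 − 0.3639) + 3.143 × 0.3639 = 6.175 mg/L.
DO = 9.92 − 6.175 = 3.745 mg/L.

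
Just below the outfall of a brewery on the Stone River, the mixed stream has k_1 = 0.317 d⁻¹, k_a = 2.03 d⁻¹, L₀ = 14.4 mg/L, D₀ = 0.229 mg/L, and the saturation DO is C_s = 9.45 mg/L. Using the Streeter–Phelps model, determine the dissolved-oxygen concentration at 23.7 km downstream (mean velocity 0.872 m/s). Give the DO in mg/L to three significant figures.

Travel time t = x/v = 23.7 km / (0.872 m/s) = 23700 m / 0.872 m/s = 27180 s = 0.3146 d.
k_1 L₀/(k_a−k_1) = 0.317×14.4/(2.03−0.317) = 4.565/1.713 = 2.665 mg/L.
e^(−k_1 t) = e^(−0.317×0.3146) = 0.9051; e^(−k_a t) = e^(−2.03×0.3146) = 0.5280.
D = 2.665 × (0.9051 − 0.5280) + 0.229 × 0.5280 = 1.005 + 0.1209 = 1.126 mg/L.
DO = C_s − D = 9.45 − 1.126 = 8.324 mg/L.

DO ≈ 8.32 mg/L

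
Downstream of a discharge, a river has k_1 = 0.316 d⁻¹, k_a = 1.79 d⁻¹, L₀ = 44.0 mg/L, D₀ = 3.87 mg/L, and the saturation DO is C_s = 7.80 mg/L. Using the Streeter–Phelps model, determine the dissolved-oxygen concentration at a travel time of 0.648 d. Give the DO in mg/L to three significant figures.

DO ≈ 1.86 mg/L

k_1 L₀/(k_a−k_1) = 0.316×44.0/(1.79−0.316) = 13.90/1.474 = 9.433 mg/L.
e^(−k_1 t) = e^(−0.316×0.6480) = 0.8148; e^(−k_a t) = e^(−1.79×0.6480) = 0.3135.
D = 9.433 × (0.8148 − 0.3135) + 3.87 × 0.3135 = 4.729 + 1.213 = 5.942 mg/L.
DO = C_s − D = 7.80 − 5.942 = 1.858 mg/L.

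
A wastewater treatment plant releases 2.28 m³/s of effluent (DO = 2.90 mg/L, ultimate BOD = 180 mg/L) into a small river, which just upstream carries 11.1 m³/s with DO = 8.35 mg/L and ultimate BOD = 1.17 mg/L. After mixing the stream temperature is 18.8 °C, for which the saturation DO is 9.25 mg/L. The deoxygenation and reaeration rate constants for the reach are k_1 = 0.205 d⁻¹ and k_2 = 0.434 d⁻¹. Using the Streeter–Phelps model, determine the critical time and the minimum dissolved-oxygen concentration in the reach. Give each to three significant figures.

t_c ≈ 2.98 d; minimum DO ≈ 1.14 mg/L

Mixed DO = (11.1×8.35 + 2.28×2.90)/(11.1+2.28) = 99.30/13.38 = 7.421 mg/L.
Mixed L₀ = (11.1×1.17 + 2.28×180)/(13.38) = 423.4/13.38 = 31.64 mg/L.
Initial deficit D₀ = C_s − DO₀ = 9.25 − 7.421 = 1.829 mg/L.
t_c = (1/0.2290) ln[(0.434/0.205)(1 − 1.829×0.2290/(0.205×31.64))] = 4.367 × ln(1.980) = 2.984 d.
D_c = (0.205/0.434) × 31.64 × e^(−0.205×2.984) = 0.4724 × 31.64 × 0.5424 = 8.108 mg/L.
Minimum DO = 9.25 − 8.108 = 1.142 mg/L.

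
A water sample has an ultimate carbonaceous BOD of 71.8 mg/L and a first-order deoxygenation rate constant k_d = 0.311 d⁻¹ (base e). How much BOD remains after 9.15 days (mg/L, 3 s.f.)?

L ≈ 4.17 mg/L

L_t = L₀ e^(−k_d t) = 71.8 × e^(−0.311×9.15) = 71.8 × 0.05810 = 4.171 mg/L.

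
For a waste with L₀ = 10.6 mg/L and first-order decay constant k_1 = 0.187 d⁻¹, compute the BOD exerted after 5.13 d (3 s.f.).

y ≈ 6.54 mg/L

y_t = L₀(1 − e^(−k_1 t)) = 10.6 × (1 − e^(−0.187×5.13))
= 10.6 × (1 − 0.3832) = 10.6 × 0.6168 = 6.539 mg/L.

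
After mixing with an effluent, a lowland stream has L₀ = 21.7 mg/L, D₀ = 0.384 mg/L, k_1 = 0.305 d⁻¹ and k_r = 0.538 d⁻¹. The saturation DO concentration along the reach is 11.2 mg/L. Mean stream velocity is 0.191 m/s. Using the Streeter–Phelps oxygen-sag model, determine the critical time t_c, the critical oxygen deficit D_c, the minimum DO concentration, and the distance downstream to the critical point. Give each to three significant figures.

With k_r/k_1 = 1.764 and 1 − D₀(k_r−k_1)/(k_1 L₀) = 0.9865,
t_c = ln(1.764 × 0.9865) / (0.538 − 0.305) = ln(1.740) / 0.2330 = 0.5539/0.2330 = 2.377 d.
L(t_c) = L₀ e^(−k_1 t_c) = 21.7 × 0.4843 = 10.51 mg/L, and at the critical point k_r D_c = k_1 L, so D_c = (0.305/0.538) × 10.51 = 5.958 mg/L.
Minimum DO = C_s − D_c = 11.2 − 5.958 = 5.242 mg/L.
x_c = v t_c = 0.191 m/s × 2.377 d × 86400 s/d = 39230 m ≈ 39.2 km.

t_c ≈ 2.38 d; D_c ≈ 5.96 mg/L; min DO ≈ 5.24 mg/L; x_c ≈ 39.2 km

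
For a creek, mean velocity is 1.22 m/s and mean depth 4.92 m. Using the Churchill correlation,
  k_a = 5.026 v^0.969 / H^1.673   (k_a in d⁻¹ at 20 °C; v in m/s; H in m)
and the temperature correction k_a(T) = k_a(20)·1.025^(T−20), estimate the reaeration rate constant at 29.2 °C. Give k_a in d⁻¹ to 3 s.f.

k_a(20) = 5.026 × 1.22^0.969 / 4.92^1.673 = 5.026 × 1.213 / 14.38 = 0.4239 d⁻¹.
k_a(29.2) = 0.4239 × 1.025^(29.2−20) = 0.4239 × 1.255 = 0.5320 d⁻¹.

k_a ≈ 0.532 d⁻¹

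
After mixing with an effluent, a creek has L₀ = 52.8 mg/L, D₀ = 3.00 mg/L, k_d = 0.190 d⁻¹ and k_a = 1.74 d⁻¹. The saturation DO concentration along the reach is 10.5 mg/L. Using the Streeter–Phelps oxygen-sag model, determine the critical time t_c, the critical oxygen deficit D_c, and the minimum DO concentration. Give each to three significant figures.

At the critical point dD/dt = 0, so k_d L₀ e^(−k_d t) = k_a D. Substituting D(t) from the Streeter–Phelps equation and solving for t gives
t_c = ln[(k_a/k_d)(1 − D₀(k_a−k_d)/(k_d L₀))] / (k_a−k_d).
Here k_a−k_d = 1.550 d⁻¹ and 1 − D₀(k_a−k_d)/(k_d L₀) = 1 − 3.00×1.550/(0.190×52.8) = 0.5365, so
t_c = ln(9.158 × 0.5365) / 1.550 = 1.592 / 1.550 = 1.027 d.
L(t_c) = L₀ e^(−k_d t_c) = 52.8 × 0.8227 = 43.44 mg/L, and at the critical point k_a D_c = k_d L, so D_c = (0.190/1.74) × 43.44 = 4.743 mg/L.
Minimum DO = C_s − D_c = 10.5 − 4.743 = 5.757 mg/L.

t_c ≈ 1.03 d; D_c ≈ 4.74 mg/L; min DO ≈ 5.76 mg/L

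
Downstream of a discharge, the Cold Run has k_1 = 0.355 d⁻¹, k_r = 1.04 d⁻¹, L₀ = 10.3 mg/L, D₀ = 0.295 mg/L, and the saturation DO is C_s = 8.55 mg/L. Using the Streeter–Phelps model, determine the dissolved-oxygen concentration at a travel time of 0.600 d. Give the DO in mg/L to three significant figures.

k_1 L₀/(k_r−k_1) = 0.355×10.3/(1.04−0.355) = 3.656/0.6850 = 5.338 mg/L.
e^(−k_1 t) = e^(−0.355×0.6000) = 0.8082; e^(−k_r t) = e^(−1.04×0.6000) = 0.5358.
D = 5.338 × (0.8082 − 0.5358) + 0.295 × 0.5358 = 1.454 + 0.1581 = 1.612 mg/L.
DO = C_s − D = 8.55 − 1.612 = 6.938 mg/L.

DO ≈ 6.94 mg/L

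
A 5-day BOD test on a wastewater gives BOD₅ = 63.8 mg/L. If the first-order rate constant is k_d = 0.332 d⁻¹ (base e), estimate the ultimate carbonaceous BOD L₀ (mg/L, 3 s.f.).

BOD₅ = L₀(1 − e^(−5k_d)) ⇒ L₀ = BOD₅ / (1 − e^(−5×0.332))
= 63.8 / (1 − 0.1901) = 63.8 / 0.8099 = 78.78 mg/L.

L₀ ≈ 78.8 mg/L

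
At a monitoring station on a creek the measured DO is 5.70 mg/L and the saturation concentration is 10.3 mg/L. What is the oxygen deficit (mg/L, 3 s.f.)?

D ≈ 4.60 mg/L

D = C_s − C = 10.3 − 5.70 = 4.60 mg/L.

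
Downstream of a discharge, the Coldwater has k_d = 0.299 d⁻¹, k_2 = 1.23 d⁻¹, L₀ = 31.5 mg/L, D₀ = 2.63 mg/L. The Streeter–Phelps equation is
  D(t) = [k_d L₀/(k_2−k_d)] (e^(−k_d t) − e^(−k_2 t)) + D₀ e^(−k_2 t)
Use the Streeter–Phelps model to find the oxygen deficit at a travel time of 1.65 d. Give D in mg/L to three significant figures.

D ≈ 5.19 mg/L

k_d L₀/(k_2−k_d) = 0.299×31.5/(1.23−0.299) = 9.418/0.9310 = 10.12 mg/L.
e^(−k_d t) = e^(−0.299×1.650) = 0.6106; e^(−k_2 t) = e^(−1.23×1.650) = 0.1314.
D = 10.12 × (0.6106 − 0.1314) + 2.63 × 0.1314 = 4.848 + 0.3456 = 5.193 mg/L.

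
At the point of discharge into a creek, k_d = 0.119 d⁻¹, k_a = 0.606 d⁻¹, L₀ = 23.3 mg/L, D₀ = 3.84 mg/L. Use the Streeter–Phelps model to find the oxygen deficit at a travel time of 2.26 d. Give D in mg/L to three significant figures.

D ≈ 3.88 mg/L

k_d L₀/(k_a−k_d) = 0.119×23.3/(0.606−0.119) = 2.773/0.4870 = 5.693 mg/L.
e^(−k_d t) = e^(−0.119×2.260) = 0.7642; e^(−k_a t) = e^(−0.606×2.260) = 0.2542.
D = 5.693 × (0.7642 − 0.2542) + 3.84 × 0.2542 = 2.903 + 0.9762 = 3.880 mg/L.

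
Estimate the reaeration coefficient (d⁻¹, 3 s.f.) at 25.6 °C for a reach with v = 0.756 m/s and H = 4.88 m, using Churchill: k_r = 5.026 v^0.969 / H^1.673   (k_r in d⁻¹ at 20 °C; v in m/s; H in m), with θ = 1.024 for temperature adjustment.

k_r ≈ 0.309 d⁻¹

k_r(20) = 5.026 × 0.756^0.969 / 4.88^1.673 = 5.026 × 0.7626 / 14.18 = 0.2703 d⁻¹.
k_r(25.6) = 0.2703 × 1.024^(25.6−20) = 0.2703 × 1.142 = 0.3086 d⁻¹.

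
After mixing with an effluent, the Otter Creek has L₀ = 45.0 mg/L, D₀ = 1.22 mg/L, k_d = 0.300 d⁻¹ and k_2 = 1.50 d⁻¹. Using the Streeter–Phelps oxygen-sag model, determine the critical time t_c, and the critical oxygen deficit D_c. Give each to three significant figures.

At the critical point dD/dt = 0, so k_d L₀ e^(−k_d t) = k_2 D. Substituting D(t) from the Streeter–Phelps equation and solving for t gives
t_c = ln[(k_2/k_d)(1 − D₀(k_2−k_d)/(k_d L₀))] / (k_2−k_d).
Here k_2−k_d = 1.200 d⁻¹ and 1 − D₀(k_2−k_d)/(k_d L₀) = 1 − 1.22×1.200/(0.300×45.0) = 0.8916, so
t_c = ln(5.000 × 0.8916) / 1.200 = 1.495 / 1.200 = 1.246 d.
L(t_c) = L₀ e^(−k_d t_c) = 45.0 × 0.6882 = 30.97 mg/L, and at the critical point k_2 D_c = k_d L, so D_c = (0.300/1.50) × 30.97 = 6.194 mg/L.

t_c ≈ 1.25 d; D_c ≈ 6.19 mg/L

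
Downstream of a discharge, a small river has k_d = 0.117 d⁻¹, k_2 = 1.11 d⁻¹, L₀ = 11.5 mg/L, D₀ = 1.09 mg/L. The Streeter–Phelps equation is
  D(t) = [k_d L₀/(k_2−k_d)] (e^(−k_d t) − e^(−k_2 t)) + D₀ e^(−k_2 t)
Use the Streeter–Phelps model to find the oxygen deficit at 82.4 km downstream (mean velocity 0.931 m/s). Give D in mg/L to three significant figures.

D ≈ 1.12 mg/L

Travel time t = x/v = 82.4 km / (0.931 m/s) = 82400 m / 0.931 m/s = 88510 s = 1.024 d.
k_d L₀/(k_2−k_d) = 0.117×11.5/(1.11−0.117) = 1.346/0.9930 = 1.355 mg/L.
e^(−k_d t) = e^(−0.117×1.024) = 0.8871; e^(−k_2 t) = e^(−1.11×1.024) = 0.3208.
D = 1.355 × (0.8871 − 0.3208) + 1.09 × 0.3208 = 0.7673 + 0.3496 = 1.117 mg/L.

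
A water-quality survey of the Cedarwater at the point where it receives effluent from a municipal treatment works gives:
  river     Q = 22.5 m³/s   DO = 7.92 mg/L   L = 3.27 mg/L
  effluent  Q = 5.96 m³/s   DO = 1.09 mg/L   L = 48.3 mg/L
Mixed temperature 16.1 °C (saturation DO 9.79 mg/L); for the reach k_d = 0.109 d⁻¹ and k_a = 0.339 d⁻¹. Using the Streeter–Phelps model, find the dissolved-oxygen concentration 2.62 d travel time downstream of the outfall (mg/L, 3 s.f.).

Mixed DO = (22.5×7.92 + 5.96×1.09)/(22.5+5.96) = 184.7/28.46 = 6.490 mg/L.
Mixed L₀ = (22.5×3.27 + 5.96×48.3)/(28.46) = 361.4/28.46 = 12.70 mg/L.
Initial deficit D₀ = C_s − DO₀ = 9.79 − 6.490 = 3.300 mg/L.
D(2.62) = [0.109×12.70/(0.339−0.109)](e^(−0.109×2.62) − e^(−0.339×2.62)) + 3.300 e^(−0.339×2.62)
= 6.019 × (0.7516 − 0.4114) + 3.300 × 0.4114 = 3.405 mg/L.
DO = 9.79 − 3.405 = 6.385 mg/L.

DO ≈ 6.38 mg/L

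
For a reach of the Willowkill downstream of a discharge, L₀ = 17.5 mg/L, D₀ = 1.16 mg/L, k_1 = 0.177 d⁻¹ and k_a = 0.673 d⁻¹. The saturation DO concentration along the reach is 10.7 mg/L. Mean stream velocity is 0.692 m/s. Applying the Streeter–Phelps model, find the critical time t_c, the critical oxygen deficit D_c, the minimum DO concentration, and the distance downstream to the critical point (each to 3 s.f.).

At the critical point dD/dt = 0, so k_1 L₀ e^(−k_1 t) = k_a D. Substituting D(t) from the Streeter–Phelps equation and solving for t gives
t_c = ln[(k_a/k_1)(1 − D₀(k_a−k_1)/(k_1 L₀))] / (k_a−k_1).
Here k_a−k_1 = 0.4960 d⁻¹ and 1 − D₀(k_a−k_1)/(k_1 L₀) = 1 − 1.16×0.4960/(0.177×17.5) = 0.8143, so
t_c = ln(3.802 × 0.8143) / 0.4960 = 1.130 / 0.4960 = 2.278 d.
L(t_c) = L₀ e^(−k_1 t_c) = 17.5 × 0.6681 = 11.69 mg/L, and at the critical point k_a D_c = k_1 L, so D_c = (0.177/0.673) × 11.69 = 3.075 mg/L.
Minimum DO = C_s − D_c = 10.7 − 3.075 = 7.625 mg/L.
x_c = v t_c = 0.692 m/s × 2.278 d × 86400 s/d = 136200 m ≈ 136 km.

t_c ≈ 2.28 d; D_c ≈ 3.08 mg/L; min DO ≈ 7.62 mg/L; x_c ≈ 136 km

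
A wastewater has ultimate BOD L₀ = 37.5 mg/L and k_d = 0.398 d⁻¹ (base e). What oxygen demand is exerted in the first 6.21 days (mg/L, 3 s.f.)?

y ≈ 34.3 mg/L

y_t = L₀(1 − e^(−k_d t)) = 37.5 × (1 − e^(−0.398×6.21))
= 37.5 × (1 − 0.08445) = 37.5 × 0.9155 = 34.33 mg/L.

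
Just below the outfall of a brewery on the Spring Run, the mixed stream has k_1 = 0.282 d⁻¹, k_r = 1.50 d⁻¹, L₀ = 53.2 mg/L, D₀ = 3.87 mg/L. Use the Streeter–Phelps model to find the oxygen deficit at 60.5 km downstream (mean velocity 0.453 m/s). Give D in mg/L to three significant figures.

Travel time t = x/v = 60.5 km / (0.453 m/s) = 60500 m / 0.453 m/s = 133600 s = 1.546 d.
k_1 L₀/(k_r−k_1) = 0.282×53.2/(1.50−0.282) = 15.00/1.218 = 12.32 mg/L.
e^(−k_1 t) = e^(−0.282×1.546) = 0.6467; e^(−k_r t) = e^(−1.50×1.546) = 0.09841.
D = 12.32 × (0.6467 − 0.09841) + 3.87 × 0.09841 = 6.753 + 0.3808 = 7.134 mg/L.

D ≈ 7.13 mg/L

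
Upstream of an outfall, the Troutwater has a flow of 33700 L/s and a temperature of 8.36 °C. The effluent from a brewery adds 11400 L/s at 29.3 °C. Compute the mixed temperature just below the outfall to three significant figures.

Flow-weighted mixing: C = (Q_r C_r + Q_w C_w)/(Q_r + Q_w)
= (33700×8.36 + 11400×29.3)/(33700 + 11400) = 615800/45100 = 13.65 °C.

13.7 °C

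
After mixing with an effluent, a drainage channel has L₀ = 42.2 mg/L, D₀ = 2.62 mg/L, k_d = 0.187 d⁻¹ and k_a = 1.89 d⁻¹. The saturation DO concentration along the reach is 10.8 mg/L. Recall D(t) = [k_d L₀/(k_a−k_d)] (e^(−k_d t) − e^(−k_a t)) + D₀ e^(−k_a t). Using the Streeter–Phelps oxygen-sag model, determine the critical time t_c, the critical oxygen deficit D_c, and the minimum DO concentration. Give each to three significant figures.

At the critical point dD/dt = 0, so k_d L₀ e^(−k_d t) = k_a D. Substituting D(t) from the Streeter–Phelps equation and solving for t gives
t_c = ln[(k_a/k_d)(1 − D₀(k_a−k_d)/(k_d L₀))] / (k_a−k_d).
Here k_a−k_d = 1.703 d⁻¹ and 1 − D₀(k_a−k_d)/(k_d L₀) = 1 − 2.62×1.703/(0.187×42.2) = 0.4346, so
t_c = ln(10.11 × 0.4346) / 1.703 = 1.480 / 1.703 = 0.8690 d.
D_c = (k_d/k_a) L₀ e^(−k_d t_c) = (0.187/1.89) × 42.2 × e^(−0.187×0.8690) = 0.09894 × 42.2 × 0.8500 = 3.549 mg/L.
Minimum DO = C_s − D_c = 10.8 − 3.549 = 7.251 mg/L.

t_c ≈ 0.869 d; D_c ≈ 3.55 mg/L; min DO ≈ 7.25 mg/L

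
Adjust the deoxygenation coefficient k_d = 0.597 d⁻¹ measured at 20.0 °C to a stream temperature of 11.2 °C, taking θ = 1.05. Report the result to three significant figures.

k_d ≈ 0.389 d⁻¹

k_d(T₂) = k_d(T₁) · θ^(T₂−T₁) = 0.597 × 1.05^(11.2−20.0)
= 0.597 × 1.05^-8.80 = 0.597 × 0.6509 = 0.3886 d⁻¹.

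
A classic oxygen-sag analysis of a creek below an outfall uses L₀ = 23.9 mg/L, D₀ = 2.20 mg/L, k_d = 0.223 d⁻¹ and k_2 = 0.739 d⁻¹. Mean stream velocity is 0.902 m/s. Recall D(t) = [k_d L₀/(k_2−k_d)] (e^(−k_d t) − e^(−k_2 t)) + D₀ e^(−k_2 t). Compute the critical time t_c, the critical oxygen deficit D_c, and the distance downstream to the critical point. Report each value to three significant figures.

t_c ≈ 1.86 d; D_c ≈ 4.77 mg/L; x_c ≈ 145 km

t_c = [1/(k_2−k_d)] ln[(k_2/k_d)(1 − D₀(k_2−k_d)/(k_d L₀))]
= [1/(0.739−0.223)] ln[(0.739/0.223)(1 − 2.20×0.5160/(0.223×23.9))]
= (1/0.5160) ln[3.314 × 0.7870] = 1.938 × ln(2.608) = 1.938 × 0.9586 = 1.858 d.
L(t_c) = L₀ e^(−k_d t_c) = 23.9 × 0.6608 = 15.79 mg/L, and at the critical point k_2 D_c = k_d L, so D_c = (0.223/0.739) × 15.79 = 4.766 mg/L.
x_c = v t_c = 0.902 m/s × 1.858 d × 86400 s/d = 144800 m ≈ 145 km.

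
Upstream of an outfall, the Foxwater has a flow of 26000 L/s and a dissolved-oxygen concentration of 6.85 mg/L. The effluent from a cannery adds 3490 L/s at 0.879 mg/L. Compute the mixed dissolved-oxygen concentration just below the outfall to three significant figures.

Flow-weighted mixing: C = (Q_r C_r + Q_w C_w)/(Q_r + Q_w)
= (26000×6.85 + 3490×0.879)/(26000 + 3490) = 181200/29490 = 6.143 mg/L.

6.14 mg/L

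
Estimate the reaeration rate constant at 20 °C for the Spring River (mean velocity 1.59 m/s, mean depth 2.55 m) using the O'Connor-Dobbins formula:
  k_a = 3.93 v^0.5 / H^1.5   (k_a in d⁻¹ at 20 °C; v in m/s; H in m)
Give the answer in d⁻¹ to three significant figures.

k_a ≈ 1.22 d⁻¹

k_a = 3.93 × 1.59^0.5 / 2.55^1.5 = 3.93 × 1.261 / 4.072 = 1.217 d⁻¹.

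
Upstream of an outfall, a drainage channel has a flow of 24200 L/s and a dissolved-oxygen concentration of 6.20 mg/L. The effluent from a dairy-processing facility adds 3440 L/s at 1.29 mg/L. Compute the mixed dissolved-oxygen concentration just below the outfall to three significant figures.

Flow-weighted mixing: C = (Q_r C_r + Q_w C_w)/(Q_r + Q_w)
= (24200×6.20 + 3440×1.29)/(24200 + 3440) = 154500/27640 = 5.589 mg/L.

5.59 mg/L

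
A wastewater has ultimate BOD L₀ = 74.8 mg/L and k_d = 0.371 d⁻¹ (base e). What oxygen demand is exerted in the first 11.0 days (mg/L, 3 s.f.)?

y_t = L₀(1 − e^(−k_d t)) = 74.8 × (1 − e^(−0.371×11.0))
= 74.8 × (1 − 0.01689) = 74.8 × 0.9831 = 73.54 mg/L.

y ≈ 73.5 mg/L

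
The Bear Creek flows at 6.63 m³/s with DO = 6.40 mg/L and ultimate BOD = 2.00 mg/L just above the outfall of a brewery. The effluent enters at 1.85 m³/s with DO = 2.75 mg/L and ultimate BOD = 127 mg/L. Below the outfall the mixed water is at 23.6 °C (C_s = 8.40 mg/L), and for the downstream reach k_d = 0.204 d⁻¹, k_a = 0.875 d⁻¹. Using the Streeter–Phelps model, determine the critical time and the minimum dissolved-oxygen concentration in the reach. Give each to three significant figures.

t_c ≈ 1.61 d; minimum DO ≈ 3.48 mg/L

Mixed DO = (6.63×6.40 + 1.85×2.75)/(6.63+1.85) = 47.52/8.480 = 5.604 mg/L.
Mixed L₀ = (6.63×2.00 + 1.85×127)/(8.480) = 248.2/8.480 = 29.27 mg/L.
Initial deficit D₀ = C_s − DO₀ = 8.40 − 5.604 = 2.796 mg/L.
t_c = (1/0.6710) ln[(0.875/0.204)(1 − 2.796×0.6710/(0.204×29.27))] = 1.490 × ln(2.941) = 1.608 d.
D_c = (0.204/0.875) × 29.27 × e^(−0.204×1.608) = 0.2331 × 29.27 × 0.7204 = 4.916 mg/L.
Minimum DO = 8.40 − 4.916 = 3.484 mg/L.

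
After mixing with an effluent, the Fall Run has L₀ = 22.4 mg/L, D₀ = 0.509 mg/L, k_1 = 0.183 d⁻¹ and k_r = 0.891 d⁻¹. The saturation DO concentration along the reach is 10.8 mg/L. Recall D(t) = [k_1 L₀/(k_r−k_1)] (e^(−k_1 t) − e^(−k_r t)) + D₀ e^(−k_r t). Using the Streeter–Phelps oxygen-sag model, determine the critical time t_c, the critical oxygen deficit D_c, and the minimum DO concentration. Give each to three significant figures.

At the critical point dD/dt = 0, so k_1 L₀ e^(−k_1 t) = k_r D. Substituting D(t) from the Streeter–Phelps equation and solving for t gives
t_c = ln[(k_r/k_1)(1 − D₀(k_r−k_1)/(k_1 L₀))] / (k_r−k_1).
Here k_r−k_1 = 0.7080 d⁻¹ and 1 − D₀(k_r−k_1)/(k_1 L₀) = 1 − 0.509×0.7080/(0.183×22.4) = 0.9121, so
t_c = ln(4.869 × 0.9121) / 0.7080 = 1.491 / 0.7080 = 2.106 d.
L(t_c) = L₀ e^(−k_1 t_c) = 22.4 × 0.6802 = 15.24 mg/L, and at the critical point k_r D_c = k_1 L, so D_c = (0.183/0.891) × 15.24 = 3.129 mg/L.
Minimum DO = C_s − D_c = 10.8 − 3.129 = 7.671 mg/L.

t_c ≈ 2.11 d; D_c ≈ 3.13 mg/L; min DO ≈ 7.67 mg/L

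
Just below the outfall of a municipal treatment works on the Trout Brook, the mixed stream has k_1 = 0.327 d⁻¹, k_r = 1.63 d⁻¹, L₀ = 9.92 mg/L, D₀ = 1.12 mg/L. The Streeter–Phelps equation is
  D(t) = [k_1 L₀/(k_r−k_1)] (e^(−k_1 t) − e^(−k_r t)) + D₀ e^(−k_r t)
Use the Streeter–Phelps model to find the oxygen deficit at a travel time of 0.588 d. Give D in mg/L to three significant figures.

D ≈ 1.53 mg/L

k_1 L₀/(k_r−k_1) = 0.327×9.92/(1.63−0.327) = 3.244/1.303 = 2.490 mg/L.
e^(−k_1 t) = e^(−0.327×0.5880) = 0.8251; e^(−k_r t) = e^(−1.63×0.5880) = 0.3835.
D = 2.490 × (0.8251 − 0.3835) + 1.12 × 0.3835 = 1.099 + 0.4295 = 1.529 mg/L.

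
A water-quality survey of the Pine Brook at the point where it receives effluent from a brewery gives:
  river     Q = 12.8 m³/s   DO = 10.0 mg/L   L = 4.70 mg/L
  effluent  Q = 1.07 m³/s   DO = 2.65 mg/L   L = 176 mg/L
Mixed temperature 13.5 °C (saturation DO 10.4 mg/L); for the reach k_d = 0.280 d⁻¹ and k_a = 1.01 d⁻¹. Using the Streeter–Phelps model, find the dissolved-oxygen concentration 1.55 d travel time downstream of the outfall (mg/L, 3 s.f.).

DO ≈ 7.18 mg/L

Mixed DO = (12.8×10.0 + 1.07×2.65)/(12.8+1.07) = 130.8/13.87 = 9.433 mg/L.
Mixed L₀ = (12.8×4.70 + 1.07×176)/(13.87) = 248.5/13.87 = 17.91 mg/L.
Initial deficit D₀ = C_s − DO₀ = 10.4 − 9.433 = 0.9670 mg/L.
D(1.55) = [0.280×17.91/(1.01−0.280)](e^(−0.280×1.55) − e^(−1.01×1.55)) + 0.9670 e^(−1.01×1.55)
= 6.871 × (0.6479 − 0.2090) + 0.9670 × 0.2090 = 3.218 mg/L.
DO = 10.4 − 3.218 = 7.182 mg/L.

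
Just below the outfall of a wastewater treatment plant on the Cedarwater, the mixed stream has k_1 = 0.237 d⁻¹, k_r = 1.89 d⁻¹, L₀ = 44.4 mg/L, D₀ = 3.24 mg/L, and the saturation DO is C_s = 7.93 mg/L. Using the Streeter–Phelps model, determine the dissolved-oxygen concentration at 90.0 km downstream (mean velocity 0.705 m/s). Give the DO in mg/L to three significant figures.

DO ≈ 3.64 mg/L

Travel time t = x/v = 90.0 km / (0.705 m/s) = 90000 m / 0.705 m/s = 127700 s = 1.478 d.
k_1 L₀/(k_r−k_1) = 0.237×44.4/(1.89−0.237) = 10.52/1.653 = 6.366 mg/L.
e^(−k_1 t) = e^(−0.237×1.478) = 0.7046; e^(−k_r t) = e^(−1.89×1.478) = 0.06126.
D = 6.366 × (0.7046 − 0.06126) + 3.24 × 0.06126 = 4.095 + 0.1985 = 4.294 mg/L.
DO = C_s − D = 7.93 − 4.294 = 3.636 mg/L.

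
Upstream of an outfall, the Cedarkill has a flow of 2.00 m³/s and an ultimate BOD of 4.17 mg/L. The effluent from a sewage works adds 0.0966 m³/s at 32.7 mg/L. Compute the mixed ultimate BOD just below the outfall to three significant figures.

Flow-weighted mixing: C = (Q_r C_r + Q_w C_w)/(Q_r + Q_w)
= (2.00×4.17 + 0.0966×32.7)/(2.00 + 0.0966) = 11.50/2.097 = 5.485 mg/L.

5.48 mg/L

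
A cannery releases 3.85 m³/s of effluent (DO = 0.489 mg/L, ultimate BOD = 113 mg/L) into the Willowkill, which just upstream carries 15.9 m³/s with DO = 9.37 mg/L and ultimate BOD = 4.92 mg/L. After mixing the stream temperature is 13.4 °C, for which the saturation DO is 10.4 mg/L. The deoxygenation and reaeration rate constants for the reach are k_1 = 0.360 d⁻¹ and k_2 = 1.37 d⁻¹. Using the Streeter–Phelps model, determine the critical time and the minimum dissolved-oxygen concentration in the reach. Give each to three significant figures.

t_c ≈ 0.973 d; minimum DO ≈ 5.59 mg/L

Mixed DO = (15.9×9.37 + 3.85×0.489)/(15.9+3.85) = 150.9/19.75 = 7.639 mg/L.
Mixed L₀ = (15.9×4.92 + 3.85×113)/(19.75) = 513.3/19.75 = 25.99 mg/L.
Initial deficit D₀ = C_s − DO₀ = 10.4 − 7.639 = 2.761 mg/L.
t_c = (1/1.010) ln[(1.37/0.360)(1 − 2.761×1.010/(0.360×25.99))] = 0.9901 × ln(2.671) = 0.9728 d.
D_c = (0.360/1.37) × 25.99 × e^(−0.360×0.9728) = 0.2628 × 25.99 × 0.7045 = 4.811 mg/L.
Minimum DO = 10.4 − 4.811 = 5.589 mg/L.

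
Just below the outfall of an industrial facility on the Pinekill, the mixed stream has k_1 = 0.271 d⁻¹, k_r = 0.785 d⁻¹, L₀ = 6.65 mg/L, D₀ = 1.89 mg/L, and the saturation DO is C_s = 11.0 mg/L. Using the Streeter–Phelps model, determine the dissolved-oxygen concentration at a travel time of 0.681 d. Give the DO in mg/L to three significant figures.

DO ≈ 9.03 mg/L

k_1 L₀/(k_r−k_1) = 0.271×6.65/(0.785−0.271) = 1.802/0.5140 = 3.506 mg/L.
e^(−k_1 t) = e^(−0.271×0.6810) = 0.8315; e^(−k_r t) = e^(−0.785×0.6810) = 0.5859.
D = 3.506 × (0.8315 − 0.5859) + 1.89 × 0.5859 = 0.8610 + 1.107 = 1.968 mg/L.
DO = C_s − D = 11.0 − 1.968 = 9.032 mg/L.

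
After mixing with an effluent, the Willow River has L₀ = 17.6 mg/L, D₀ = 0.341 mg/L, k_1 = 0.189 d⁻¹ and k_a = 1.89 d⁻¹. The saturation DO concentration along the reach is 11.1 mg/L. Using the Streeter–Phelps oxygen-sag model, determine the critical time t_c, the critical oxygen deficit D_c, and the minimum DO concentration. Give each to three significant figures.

t_c ≈ 1.24 d; D_c ≈ 1.39 mg/L; min DO ≈ 9.71 mg/L

t_c = [1/(k_a−k_1)] ln[(k_a/k_1)(1 − D₀(k_a−k_1)/(k_1 L₀))]
= [1/(1.89−0.189)] ln[(1.89/0.189)(1 − 0.341×1.701/(0.189×17.6))]
= (1/1.701) ln[10.00 × 0.8256] = 0.5879 × ln(8.256) = 0.5879 × 2.111 = 1.241 d.
L(t_c) = L₀ e^(−k_1 t_c) = 17.6 × 0.7909 = 13.92 mg/L, and at the critical point k_a D_c = k_1 L, so D_c = (0.189/1.89) × 13.92 = 1.392 mg/L.
Minimum DO = C_s − D_c = 11.1 − 1.392 = 9.708 mg/L.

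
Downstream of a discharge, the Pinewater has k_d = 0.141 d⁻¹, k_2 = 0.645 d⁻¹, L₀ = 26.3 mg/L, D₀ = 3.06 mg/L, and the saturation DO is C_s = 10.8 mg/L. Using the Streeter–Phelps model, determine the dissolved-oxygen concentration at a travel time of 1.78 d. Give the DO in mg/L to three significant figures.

k_d L₀/(k_2−k_d) = 0.141×26.3/(0.645−0.141) = 3.708/0.5040 = 7.358 mg/L.
e^(−k_d t) = e^(−0.141×1.780) = 0.7780; e^(−k_2 t) = e^(−0.645×1.780) = 0.3172.
D = 7.358 × (0.7780 − 0.3172) + 3.06 × 0.3172 = 3.390 + 0.9708 = 4.361 mg/L.
DO = C_s − D = 10.8 − 4.361 = 6.439 mg/L.

DO ≈ 6.44 mg/L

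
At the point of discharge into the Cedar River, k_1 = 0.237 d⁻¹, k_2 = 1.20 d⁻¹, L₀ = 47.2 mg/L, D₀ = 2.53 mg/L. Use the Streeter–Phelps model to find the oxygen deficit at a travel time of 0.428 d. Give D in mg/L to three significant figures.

k_1 L₀/(k_2−k_1) = 0.237×47.2/(1.20−0.237) = 11.19/0.9630 = 11.62 mg/L.
e^(−k_1 t) = e^(−0.237×0.4280) = 0.9035; e^(−k_2 t) = e^(−1.20×0.4280) = 0.5983.
D = 11.62 × (0.9035 − 0.5983) + 2.53 × 0.5983 = 3.545 + 1.514 = 5.059 mg/L.

D ≈ 5.06 mg/L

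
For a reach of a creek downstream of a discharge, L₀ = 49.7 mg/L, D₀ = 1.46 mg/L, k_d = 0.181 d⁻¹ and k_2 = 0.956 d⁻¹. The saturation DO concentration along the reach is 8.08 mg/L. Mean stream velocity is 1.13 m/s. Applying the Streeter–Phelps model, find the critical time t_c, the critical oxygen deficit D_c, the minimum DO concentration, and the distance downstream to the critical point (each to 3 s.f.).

t_c = [1/(k_2−k_d)] ln[(k_2/k_d)(1 − D₀(k_2−k_d)/(k_d L₀))]
= [1/(0.956−0.181)] ln[(0.956/0.181)(1 − 1.46×0.7750/(0.181×49.7))]
= (1/0.7750) ln[5.282 × 0.8742] = 1.290 × ln(4.617) = 1.290 × 1.530 = 1.974 d.
D_c = (k_d/k_2) L₀ e^(−k_d t_c) = (0.181/0.956) × 49.7 × e^(−0.181×1.974) = 0.1893 × 49.7 × 0.6996 = 6.583 mg/L.
Minimum DO = C_s − D_c = 8.08 − 6.583 = 1.497 mg/L.
x_c = v t_c = 1.13 m/s × 1.974 d × 86400 s/d = 192700 m ≈ 193 km.

t_c ≈ 1.97 d; D_c ≈ 6.58 mg/L; min DO ≈ 1.50 mg/L; x_c ≈ 193 km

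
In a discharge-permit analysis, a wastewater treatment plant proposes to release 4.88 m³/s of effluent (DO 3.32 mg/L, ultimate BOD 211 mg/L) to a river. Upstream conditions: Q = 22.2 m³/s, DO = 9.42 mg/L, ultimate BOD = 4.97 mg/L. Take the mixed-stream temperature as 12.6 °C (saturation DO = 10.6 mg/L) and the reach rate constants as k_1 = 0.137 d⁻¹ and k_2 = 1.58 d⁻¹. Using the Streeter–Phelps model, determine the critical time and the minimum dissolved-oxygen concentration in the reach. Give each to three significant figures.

t_c ≈ 1.11 d; minimum DO ≈ 7.46 mg/L

Mixed DO = (22.2×9.42 + 4.88×3.32)/(22.2+4.88) = 225.3/27.08 = 8.321 mg/L.
Mixed L₀ = (22.2×4.97 + 4.88×211)/(27.08) = 1140/27.08 = 42.10 mg/L.
Initial deficit D₀ = C_s − DO₀ = 10.6 − 8.321 = 2.279 mg/L.
t_c = (1/1.443) ln[(1.58/0.137)(1 − 2.279×1.443/(0.137×42.10))] = 0.6930 × ln(4.956) = 1.109 d.
D_c = (0.137/1.58) × 42.10 × e^(−0.137×1.109) = 0.08671 × 42.10 × 0.8590 = 3.136 mg/L.
Minimum DO = 10.6 − 3.136 = 7.464 mg/L.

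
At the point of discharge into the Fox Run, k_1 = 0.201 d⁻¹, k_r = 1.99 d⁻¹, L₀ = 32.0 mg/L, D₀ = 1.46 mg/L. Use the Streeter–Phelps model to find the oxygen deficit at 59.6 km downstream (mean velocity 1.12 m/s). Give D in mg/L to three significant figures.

Travel time t = x/v = 59.6 km / (1.12 m/s) = 59600 m / 1.12 m/s = 53210 s = 0.6159 d.
k_1 L₀/(k_r−k_1) = 0.201×32.0/(1.99−0.201) = 6.432/1.789 = 3.595 mg/L.
e^(−k_1 t) = e^(−0.201×0.6159) = 0.8836; e^(−k_r t) = e^(−1.99×0.6159) = 0.2936.
D = 3.595 × (0.8836 − 0.2936) + 1.46 × 0.2936 = 2.121 + 0.4286 = 2.550 mg/L.

D ≈ 2.55 mg/L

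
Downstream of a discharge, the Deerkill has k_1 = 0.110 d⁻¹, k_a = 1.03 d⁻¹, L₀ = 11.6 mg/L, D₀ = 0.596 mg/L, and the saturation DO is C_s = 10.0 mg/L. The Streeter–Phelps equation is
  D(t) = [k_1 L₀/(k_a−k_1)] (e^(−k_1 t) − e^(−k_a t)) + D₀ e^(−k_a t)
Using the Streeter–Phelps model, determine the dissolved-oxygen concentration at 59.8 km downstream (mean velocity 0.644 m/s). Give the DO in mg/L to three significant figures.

DO ≈ 9.03 mg/L

Travel time t = x/v = 59.8 km / (0.644 m/s) = 59800 m / 0.644 m/s = 92860 s = 1.075 d.
k_1 L₀/(k_a−k_1) = 0.110×11.6/(1.03−0.110) = 1.276/0.9200 = 1.387 mg/L.
e^(−k_1 t) = e^(−0.110×1.075) = 0.8885; e^(−k_a t) = e^(−1.03×1.075) = 0.3306.
D = 1.387 × (0.8885 − 0.3306) + 0.596 × 0.3306 = 0.7738 + 0.1970 = 0.9709 mg/L.
DO = C_s − D = 10.0 − 0.9709 = 9.029 mg/L.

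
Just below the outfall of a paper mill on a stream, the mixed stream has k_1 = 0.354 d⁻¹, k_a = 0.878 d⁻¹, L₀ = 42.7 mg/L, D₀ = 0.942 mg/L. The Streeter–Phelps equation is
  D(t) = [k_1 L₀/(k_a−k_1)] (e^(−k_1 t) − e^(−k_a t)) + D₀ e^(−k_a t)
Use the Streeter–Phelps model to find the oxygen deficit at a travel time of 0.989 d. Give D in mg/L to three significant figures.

D ≈ 8.62 mg/L

k_1 L₀/(k_a−k_1) = 0.354×42.7/(0.878−0.354) = 15.12/0.5240 = 28.85 mg/L.
e^(−k_1 t) = e^(−0.354×0.9890) = 0.7046; e^(−k_a t) = e^(−0.878×0.9890) = 0.4196.
D = 28.85 × (0.7046 − 0.4196) + 0.942 × 0.4196 = 8.220 + 0.3953 = 8.616 mg/L.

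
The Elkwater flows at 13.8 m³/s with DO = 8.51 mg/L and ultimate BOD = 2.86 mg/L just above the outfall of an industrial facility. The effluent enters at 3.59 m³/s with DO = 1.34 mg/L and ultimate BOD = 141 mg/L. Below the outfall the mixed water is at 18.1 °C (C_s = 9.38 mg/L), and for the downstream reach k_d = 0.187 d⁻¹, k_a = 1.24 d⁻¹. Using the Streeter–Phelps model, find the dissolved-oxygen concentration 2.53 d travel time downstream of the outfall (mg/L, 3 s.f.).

Mixed DO = (13.8×8.51 + 3.59×1.34)/(13.8+3.59) = 122.2/17.39 = 7.030 mg/L.
Mixed L₀ = (13.8×2.86 + 3.59×141)/(17.39) = 545.7/17.39 = 31.38 mg/L.
Initial deficit D₀ = C_s − DO₀ = 9.38 − 7.030 = 2.350 mg/L.
D(2.53) = [0.187×31.38/(1.24−0.187)](e^(−0.187×2.53) − e^(−1.24×2.53)) + 2.350 e^(−1.24×2.53)
= 5.572 × (0.6231 − 0.04340) + 2.350 × 0.04340 = 3.332 mg/L.
DO = 9.38 − 3.332 = 6.048 mg/L.

DO ≈ 6.05 mg/L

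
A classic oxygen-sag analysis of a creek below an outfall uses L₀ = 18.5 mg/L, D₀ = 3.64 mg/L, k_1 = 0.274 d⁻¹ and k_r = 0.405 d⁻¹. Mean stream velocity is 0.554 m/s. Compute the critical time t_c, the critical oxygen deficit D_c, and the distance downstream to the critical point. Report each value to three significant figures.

t_c ≈ 2.23 d; D_c ≈ 6.80 mg/L; x_c ≈ 107 km

With k_r/k_1 = 1.478 and 1 − D₀(k_r−k_1)/(k_1 L₀) = 0.9059,
t_c = ln(1.478 × 0.9059) / (0.405 − 0.274) = ln(1.339) / 0.1310 = 0.2920/0.1310 = 2.229 d.
L(t_c) = L₀ e^(−k_1 t_c) = 18.5 × 0.5430 = 10.05 mg/L, and at the critical point k_r D_c = k_1 L, so D_c = (0.274/0.405) × 10.05 = 6.796 mg/L.
x_c = v t_c = 0.554 m/s × 2.229 d × 86400 s/d = 106700 m ≈ 107 km.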